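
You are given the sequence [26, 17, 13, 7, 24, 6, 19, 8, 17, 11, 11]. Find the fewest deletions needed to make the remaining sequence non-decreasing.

Fewest deletions = n − (longest non-decreasing subsequence).
i:      1  2  3  4  5  6  7  8  9 10 11
a[i]:  26 17 13  7 24  6 19  8 17 11 11
dp:     1  1  1  1  2  1  2  2  3  3  4
max dp = 4, so deletions = 11 − 4 = 7.

7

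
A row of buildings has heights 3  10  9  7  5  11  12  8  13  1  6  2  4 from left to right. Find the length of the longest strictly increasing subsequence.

5

Let dp[i] be the length of the longest such subsequence ending at index i:
i:      1  2  3  4  5  6  7  8  9 10 11 12 13
a[i]:   3 10  9  7  5 11 12  8 13  1  6  2  4
dp:     1  2  2  2  2  3  4  3  5  1  3  2  3
Maximum dp value is 5.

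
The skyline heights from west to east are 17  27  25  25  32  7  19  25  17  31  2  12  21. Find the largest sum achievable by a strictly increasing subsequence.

Let S[i] be the best sum of a strictly increasing subsequence ending at i:
i:      1  2  3  4  5  6  7  8  9 10 11 12 13
a[i]:  17 27 25 25 32  7 19 25 17 31  2 12 21
S:     17 44 42 42 76  7 36 61 24 92  2 19 57
Maximum is 92 (e.g. 17 + 19 + 25 + 31).

92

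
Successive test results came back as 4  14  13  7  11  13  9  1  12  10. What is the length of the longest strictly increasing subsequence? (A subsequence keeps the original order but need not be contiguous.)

Track the smallest tail for each achievable length (strict):
4 → extends → [4]
14 → extends → [4, 14]
13 → replaces 14 → [4, 13]
7 → replaces 13 → [4, 7]
11 → extends → [4, 7, 11]
13 → extends → [4, 7, 11, 13]
9 → replaces 11 → [4, 7, 9, 13]
1 → replaces 4 → [1, 7, 9, 13]
12 → replaces 13 → [1, 7, 9, 12]
10 → replaces 12 → [1, 7, 9, 10]
Four tails, so the longest strictly increasing subsequence has length 4 (e.g. 4, 7, 11, 13).

4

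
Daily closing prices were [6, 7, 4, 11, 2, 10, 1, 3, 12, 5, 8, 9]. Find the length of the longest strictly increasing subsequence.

5

Track the smallest tail for each achievable length (strict):
6 → extends → [6]
7 → extends → [6, 7]
4 → replaces 6 → [4, 7]
11 → extends → [4, 7, 11]
2 → replaces 4 → [2, 7, 11]
10 → replaces 11 → [2, 7, 10]
1 → replaces 2 → [1, 7, 10]
3 → replaces 7 → [1, 3, 10]
12 → extends → [1, 3, 10, 12]
5 → replaces 10 → [1, 3, 5, 12]
8 → replaces 12 → [1, 3, 5, 8]
9 → extends → [1, 3, 5, 8, 9]
Five tails, so the longest strictly increasing subsequence has length 5 (e.g. 2, 3, 5, 8, 9).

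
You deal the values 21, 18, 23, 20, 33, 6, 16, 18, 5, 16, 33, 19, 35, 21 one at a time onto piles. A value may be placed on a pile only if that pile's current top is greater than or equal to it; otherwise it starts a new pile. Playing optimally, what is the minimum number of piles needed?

5

Place each on the leftmost legal pile:
21 → new pile 1 (tops now [21])
18 → pile 1 (tops now [18])
23 → new pile 2 (tops now [18, 23])
20 → pile 2 (tops now [18, 20])
33 → new pile 3 (tops now [18, 20, 33])
6 → pile 1 (tops now [6, 20, 33])
16 → pile 2 (tops now [6, 16, 33])
18 → pile 3 (tops now [6, 16, 18])
5 → pile 1 (tops now [5, 16, 18])
16 → pile 2 (tops now [5, 16, 18])
33 → new pile 4 (tops now [5, 16, 18, 33])
19 → pile 4 (tops now [5, 16, 18, 19])
35 → new pile 5 (tops now [5, 16, 18, 19, 35])
21 → pile 5 (tops now [5, 16, 18, 19, 21])
Five piles.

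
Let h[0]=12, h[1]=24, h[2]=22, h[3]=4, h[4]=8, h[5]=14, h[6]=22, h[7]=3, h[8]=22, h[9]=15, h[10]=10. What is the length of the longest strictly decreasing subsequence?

Let dp[i] be the longest strictly decreasing subsequence ending at i:
i:      0  1  2  3  4  5  6  7  8  9 10
h[i]:  12 24 22  4  8 14 22  3 22 15 10
dp:     1  1  2  3  3  3  2  4  2  3  4
Maximum is 4.

4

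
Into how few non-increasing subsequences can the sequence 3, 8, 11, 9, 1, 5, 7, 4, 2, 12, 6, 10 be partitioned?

4

The minimum number of non-increasing subsequences covering a sequence equals the length of its longest strictly increasing subsequence.
LIS length is 4 (e.g. 3, 8, 11, 12), so 4 piles are needed.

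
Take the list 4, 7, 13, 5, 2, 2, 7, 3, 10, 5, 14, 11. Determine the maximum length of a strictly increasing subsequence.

Track the smallest tail for each achievable length (strict):
4 → extends → [4]
7 → extends → [4, 7]
13 → extends → [4, 7, 13]
5 → replaces 7 → [4, 5, 13]
2 → replaces 4 → [2, 5, 13]
2 → already a tail → [2, 5, 13]
7 → replaces 13 → [2, 5, 7]
3 → replaces 5 → [2, 3, 7]
10 → extends → [2, 3, 7, 10]
5 → replaces 7 → [2, 3, 5, 10]
14 → extends → [2, 3, 5, 10, 14]
11 → replaces 14 → [2, 3, 5, 10, 11]
Five tails, so the longest strictly increasing subsequence has length 5 (e.g. 4, 5, 7, 10, 14).

5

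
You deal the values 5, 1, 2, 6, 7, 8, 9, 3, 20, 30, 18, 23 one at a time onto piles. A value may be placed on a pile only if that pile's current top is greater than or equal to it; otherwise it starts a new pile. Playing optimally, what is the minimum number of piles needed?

8

The minimum number of non-increasing subsequences covering a sequence equals the length of its longest strictly increasing subsequence.
LIS length is 8 (e.g. 1, 2, 6, 7, 8, 9, 20, 30), so 8 piles are needed.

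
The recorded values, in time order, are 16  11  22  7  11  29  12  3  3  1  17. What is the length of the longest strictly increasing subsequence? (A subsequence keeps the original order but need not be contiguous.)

4

Track the smallest tail for each achievable length (strict):
16 → extends → [16]
11 → replaces 16 → [11]
22 → extends → [11, 22]
7 → replaces 11 → [7, 22]
11 → replaces 22 → [7, 11]
29 → extends → [7, 11, 29]
12 → replaces 29 → [7, 11, 12]
3 → replaces 7 → [3, 11, 12]
3 → already a tail → [3, 11, 12]
1 → replaces 3 → [1, 11, 12]
17 → extends → [1, 11, 12, 17]
Four tails, so the longest strictly increasing subsequence has length 4 (e.g. 7, 11, 12, 17).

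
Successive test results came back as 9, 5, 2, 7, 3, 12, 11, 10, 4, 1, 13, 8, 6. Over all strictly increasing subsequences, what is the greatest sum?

37

Let S[i] be the best sum of a strictly increasing subsequence ending at i:
i:      1  2  3  4  5  6  7  8  9 10 11 12 13
a[i]:   9  5  2  7  3 12 11 10  4  1 13  8  6
S:      9  5  2 12  5 24 23 22  9  1 37 20 15
Maximum is 37 (e.g. 5 + 7 + 12 + 13).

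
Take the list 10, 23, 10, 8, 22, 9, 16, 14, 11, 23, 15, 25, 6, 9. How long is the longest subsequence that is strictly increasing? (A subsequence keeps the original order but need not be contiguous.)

5

Let dp[i] be the length of the longest such subsequence ending at index i:
i:      1  2  3  4  5  6  7  8  9 10 11 12 13 14
a[i]:  10 23 10  8 22  9 16 14 11 23 15 25  6  9
dp:     1  2  1  1  2  2  3  3  3  4  4  5  1  2
Maximum dp value is 5.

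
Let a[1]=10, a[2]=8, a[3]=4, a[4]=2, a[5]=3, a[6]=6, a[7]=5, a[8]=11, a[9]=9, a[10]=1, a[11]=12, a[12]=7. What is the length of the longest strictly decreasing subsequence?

Negate each value so 'decreasing' becomes 'increasing', then run patience tails on the negated sequence:
-10 → extends → [-10]
-8 → extends → [-10, -8]
-4 → extends → [-10, -8, -4]
-2 → extends → [-10, -8, -4, -2]
-3 → replaces -2 → [-10, -8, -4, -3]
-6 → replaces -4 → [-10, -8, -6, -3]
-5 → replaces -3 → [-10, -8, -6, -5]
-11 → replaces -10 → [-11, -8, -6, -5]
-9 → replaces -8 → [-11, -9, -6, -5]
-1 → extends → [-11, -9, -6, -5, -1]
-12 → replaces -11 → [-12, -9, -6, -5, -1]
-7 → replaces -6 → [-12, -9, -7, -5, -1]
Five tails, so the longest strictly decreasing subsequence of the original has length 5.

5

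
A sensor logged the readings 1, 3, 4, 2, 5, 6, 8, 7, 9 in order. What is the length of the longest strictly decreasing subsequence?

2

Negate each value so 'decreasing' becomes 'increasing', then run patience tails on the negated sequence:
-1 → extends → [-1]
-3 → replaces -1 → [-3]
-4 → replaces -3 → [-4]
-2 → extends → [-4, -2]
-5 → replaces -4 → [-5, -2]
-6 → replaces -5 → [-6, -2]
-8 → replaces -6 → [-8, -2]
-7 → replaces -2 → [-8, -7]
-9 → replaces -8 → [-9, -7]
Two tails, so the longest strictly decreasing subsequence of the original has length 2.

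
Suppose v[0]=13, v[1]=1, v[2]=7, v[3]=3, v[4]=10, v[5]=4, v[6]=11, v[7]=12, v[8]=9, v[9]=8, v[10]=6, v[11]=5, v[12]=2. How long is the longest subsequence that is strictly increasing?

Track the smallest tail for each achievable length (strict):
13 → extends → [13]
1 → replaces 13 → [1]
7 → extends → [1, 7]
3 → replaces 7 → [1, 3]
10 → extends → [1, 3, 10]
4 → replaces 10 → [1, 3, 4]
11 → extends → [1, 3, 4, 11]
12 → extends → [1, 3, 4, 11, 12]
9 → replaces 11 → [1, 3, 4, 9, 12]
8 → replaces 9 → [1, 3, 4, 8, 12]
6 → replaces 8 → [1, 3, 4, 6, 12]
5 → replaces 6 → [1, 3, 4, 5, 12]
2 → replaces 3 → [1, 2, 4, 5, 12]
Five tails, so the longest strictly increasing subsequence has length 5 (e.g. 1, 7, 10, 11, 12).

5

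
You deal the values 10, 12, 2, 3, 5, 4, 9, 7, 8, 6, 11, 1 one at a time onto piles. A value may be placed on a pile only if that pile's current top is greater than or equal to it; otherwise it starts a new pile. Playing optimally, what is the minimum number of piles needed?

6

The minimum number of non-increasing subsequences covering a sequence equals the length of its longest strictly increasing subsequence.
LIS length is 6 (e.g. 2, 3, 5, 7, 8, 11), so 6 piles are needed.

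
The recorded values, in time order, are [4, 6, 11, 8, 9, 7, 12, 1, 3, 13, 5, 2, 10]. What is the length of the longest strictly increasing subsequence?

Let dp[i] be the length of the longest such subsequence ending at index i:
i:      1  2  3  4  5  6  7  8  9 10 11 12 13
a[i]:   4  6 11  8  9  7 12  1  3 13  5  2 10
dp:     1  2  3  3  4  3  5  1  2  6  3  2  5
Maximum dp value is 6.

6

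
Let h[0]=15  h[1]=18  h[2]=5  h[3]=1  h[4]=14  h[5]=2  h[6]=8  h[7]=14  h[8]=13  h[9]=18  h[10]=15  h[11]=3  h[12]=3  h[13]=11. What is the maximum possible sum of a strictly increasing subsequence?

45

Let S[i] be the best sum of a strictly increasing subsequence ending at i:
i:      0  1  2  3  4  5  6  7  8  9 10 11 12 13
h[i]:  15 18  5  1 14  2  8 14 13 18 15  3  3 11
S:     15 33  5  1 19  3 13 27 26 45 42  6  6 24
Maximum is 45 (e.g. 5 + 8 + 14 + 18).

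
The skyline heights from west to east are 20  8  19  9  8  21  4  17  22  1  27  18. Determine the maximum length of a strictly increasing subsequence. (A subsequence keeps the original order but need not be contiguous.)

5

Track the smallest tail for each achievable length (strict):
20 → extends → [20]
8 → replaces 20 → [8]
19 → extends → [8, 19]
9 → replaces 19 → [8, 9]
8 → already a tail → [8, 9]
21 → extends → [8, 9, 21]
4 → replaces 8 → [4, 9, 21]
17 → replaces 21 → [4, 9, 17]
22 → extends → [4, 9, 17, 22]
1 → replaces 4 → [1, 9, 17, 22]
27 → extends → [1, 9, 17, 22, 27]
18 → replaces 22 → [1, 9, 17, 18, 27]
Five tails, so the longest strictly increasing subsequence has length 5 (e.g. 8, 19, 21, 22, 27).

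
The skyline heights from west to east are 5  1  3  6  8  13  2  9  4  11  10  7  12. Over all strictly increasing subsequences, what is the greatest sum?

Let S[i] be the best sum of a strictly increasing subsequence ending at i:
i:      1  2  3  4  5  6  7  8  9 10 11 12 13
a[i]:   5  1  3  6  8 13  2  9  4 11 10  7 12
S:      5  1  4 11 19 32  3 28  8 39 38 18 51
Maximum is 51 (e.g. 5 + 6 + 8 + 9 + 11 + 12).

51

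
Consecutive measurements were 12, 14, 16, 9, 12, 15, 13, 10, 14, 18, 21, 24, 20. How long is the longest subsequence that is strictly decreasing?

4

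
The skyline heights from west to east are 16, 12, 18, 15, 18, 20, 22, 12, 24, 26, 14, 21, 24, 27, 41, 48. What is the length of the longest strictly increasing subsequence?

10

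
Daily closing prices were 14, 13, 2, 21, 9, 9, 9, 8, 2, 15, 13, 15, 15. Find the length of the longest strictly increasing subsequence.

4

Track the smallest tail for each achievable length (strict):
14 → extends → [14]
13 → replaces 14 → [13]
2 → replaces 13 → [2]
21 → extends → [2, 21]
9 → replaces 21 → [2, 9]
9 → already a tail → [2, 9]
9 → already a tail → [2, 9]
8 → replaces 9 → [2, 8]
2 → already a tail → [2, 8]
15 → extends → [2, 8, 15]
13 → replaces 15 → [2, 8, 13]
15 → extends → [2, 8, 13, 15]
15 → already a tail → [2, 8, 13, 15]
Four tails, so the longest strictly increasing subsequence has length 4 (e.g. 2, 9, 13, 15).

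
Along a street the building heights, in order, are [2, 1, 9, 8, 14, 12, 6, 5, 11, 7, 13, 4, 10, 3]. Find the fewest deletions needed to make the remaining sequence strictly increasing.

10

Fewest deletions = n − (longest strictly increasing subsequence).
i:      1  2  3  4  5  6  7  8  9 10 11 12 13 14
a[i]:   2  1  9  8 14 12  6  5 11  7 13  4 10  3
dp:     1  1  2  2  3  3  2  2  3  3  4  2  4  2
max dp = 4, so deletions = 14 − 4 = 10.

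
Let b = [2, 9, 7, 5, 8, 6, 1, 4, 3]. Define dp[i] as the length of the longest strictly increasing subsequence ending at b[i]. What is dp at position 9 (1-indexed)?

dp[i] = 1 + max{dp[j] : j<i, b[j]<b[i]} (or 1 if no such j):
i:     1 2 3 4 5 6 7 8 9
b[i]:  2 9 7 5 8 6 1 4 3
dp:    1 2 2 2 3 3 1 2 2
At index 9 the value is 2.

2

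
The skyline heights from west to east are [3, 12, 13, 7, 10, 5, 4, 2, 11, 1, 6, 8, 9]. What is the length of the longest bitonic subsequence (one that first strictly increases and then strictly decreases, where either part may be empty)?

inc[i] = longest strictly increasing subsequence ending at i; dec[i] = longest strictly decreasing subsequence starting at i:
i:      1  2  3  4  5  6  7  8  9 10 11 12 13
a[i]:   3 12 13  7 10  5  4  2 11  1  6  8  9
inc:    1  2  3  2  3  2  2  1  4  1  3  4  5
dec:    3  6  6  5  5  4  3  2  2  1  1  1  1
Best peak at i=3 (value 13): inc=3, dec=6, length 3+6−1 = 8.

8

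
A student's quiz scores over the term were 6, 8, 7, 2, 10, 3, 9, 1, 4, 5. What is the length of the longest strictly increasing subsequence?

Track the smallest tail for each achievable length (strict):
6 → extends → [6]
8 → extends → [6, 8]
7 → replaces 8 → [6, 7]
2 → replaces 6 → [2, 7]
10 → extends → [2, 7, 10]
3 → replaces 7 → [2, 3, 10]
9 → replaces 10 → [2, 3, 9]
1 → replaces 2 → [1, 3, 9]
4 → replaces 9 → [1, 3, 4]
5 → extends → [1, 3, 4, 5]
Four tails, so the longest strictly increasing subsequence has length 4 (e.g. 2, 3, 4, 5).

4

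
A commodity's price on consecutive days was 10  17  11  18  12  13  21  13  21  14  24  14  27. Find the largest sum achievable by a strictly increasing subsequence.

118

Let S[i] be the best sum of a strictly increasing subsequence ending at i:
i:       1   2   3   4   5   6   7   8   9  10  11  12  13
a[i]:   10  17  11  18  12  13  21  13  21  14  24  14  27
S:      10  27  21  45  33  46  67  46  67  60  91  60 118
Maximum is 118 (e.g. 10 + 11 + 12 + 13 + 21 + 24 + 27).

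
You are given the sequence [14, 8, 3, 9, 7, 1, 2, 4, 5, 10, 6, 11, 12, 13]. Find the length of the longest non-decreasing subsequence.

8

Track the smallest tail for each achievable length (allowing ties):
14 → extends → [14]
8 → replaces 14 → [8]
3 → replaces 8 → [3]
9 → extends → [3, 9]
7 → replaces 9 → [3, 7]
1 → replaces 3 → [1, 7]
2 → replaces 7 → [1, 2]
4 → extends → [1, 2, 4]
5 → extends → [1, 2, 4, 5]
10 → extends → [1, 2, 4, 5, 10]
6 → replaces 10 → [1, 2, 4, 5, 6]
11 → extends → [1, 2, 4, 5, 6, 11]
12 → extends → [1, 2, 4, 5, 6, 11, 12]
13 → extends → [1, 2, 4, 5, 6, 11, 12, 13]
Eight tails, so the longest non-decreasing subsequence has length 8 (e.g. 1, 2, 4, 5, 10, 11, 12, 13).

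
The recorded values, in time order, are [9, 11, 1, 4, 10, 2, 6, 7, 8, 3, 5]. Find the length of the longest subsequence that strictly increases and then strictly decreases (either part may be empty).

6

inc[i] = longest strictly increasing subsequence ending at i; dec[i] = longest strictly decreasing subsequence starting at i:
i:      1  2  3  4  5  6  7  8  9 10 11
a[i]:   9 11  1  4 10  2  6  7  8  3  5
inc:    1  2  1  2  3  2  3  4  5  3  4
dec:    3  4  1  2  3  1  2  2  2  1  1
Best peak at i=9 (value 8): inc=5, dec=2, length 5+2−1 = 6.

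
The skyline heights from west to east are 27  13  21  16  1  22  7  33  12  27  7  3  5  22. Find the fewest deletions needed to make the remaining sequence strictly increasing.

Fewest deletions = n − (longest strictly increasing subsequence).
Patience tails:
27 → extends → [27]
13 → replaces 27 → [13]
21 → extends → [13, 21]
16 → replaces 21 → [13, 16]
1 → replaces 13 → [1, 16]
22 → extends → [1, 16, 22]
7 → replaces 16 → [1, 7, 22]
33 → extends → [1, 7, 22, 33]
12 → replaces 22 → [1, 7, 12, 33]
27 → replaces 33 → [1, 7, 12, 27]
7 → already a tail → [1, 7, 12, 27]
3 → replaces 7 → [1, 3, 12, 27]
5 → replaces 12 → [1, 3, 5, 27]
22 → replaces 27 → [1, 3, 5, 22]
Longest strictly increasing subsequence has length 4, so deletions = 14 − 4 = 10.

10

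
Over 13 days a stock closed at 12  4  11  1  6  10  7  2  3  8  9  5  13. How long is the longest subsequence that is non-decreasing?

6

Track the smallest tail for each achievable length (allowing ties):
12 → extends → [12]
4 → replaces 12 → [4]
11 → extends → [4, 11]
1 → replaces 4 → [1, 11]
6 → replaces 11 → [1, 6]
10 → extends → [1, 6, 10]
7 → replaces 10 → [1, 6, 7]
2 → replaces 6 → [1, 2, 7]
3 → replaces 7 → [1, 2, 3]
8 → extends → [1, 2, 3, 8]
9 → extends → [1, 2, 3, 8, 9]
5 → replaces 8 → [1, 2, 3, 5, 9]
13 → extends → [1, 2, 3, 5, 9, 13]
Six tails, so the longest non-decreasing subsequence has length 6 (e.g. 4, 6, 7, 8, 9, 13).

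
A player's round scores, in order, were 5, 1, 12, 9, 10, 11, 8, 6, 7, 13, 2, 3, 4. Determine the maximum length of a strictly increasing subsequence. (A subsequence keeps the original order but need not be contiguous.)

Track the smallest tail for each achievable length (strict):
5 → extends → [5]
1 → replaces 5 → [1]
12 → extends → [1, 12]
9 → replaces 12 → [1, 9]
10 → extends → [1, 9, 10]
11 → extends → [1, 9, 10, 11]
8 → replaces 9 → [1, 8, 10, 11]
6 → replaces 8 → [1, 6, 10, 11]
7 → replaces 10 → [1, 6, 7, 11]
13 → extends → [1, 6, 7, 11, 13]
2 → replaces 6 → [1, 2, 7, 11, 13]
3 → replaces 7 → [1, 2, 3, 11, 13]
4 → replaces 11 → [1, 2, 3, 4, 13]
Five tails, so the longest strictly increasing subsequence has length 5 (e.g. 5, 9, 10, 11, 13).

5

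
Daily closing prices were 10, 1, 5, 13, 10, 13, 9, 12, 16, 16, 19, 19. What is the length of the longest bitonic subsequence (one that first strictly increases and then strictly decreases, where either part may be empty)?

inc[i] = longest strictly increasing subsequence ending at i; dec[i] = longest strictly decreasing subsequence starting at i:
i:      1  2  3  4  5  6  7  8  9 10 11 12
a[i]:  10  1  5 13 10 13  9 12 16 16 19 19
inc:    1  1  2  3  3  4  3  4  5  5  6  6
dec:    2  1  1  3  2  2  1  1  1  1  1  1
Best peak at i=11 (value 19): inc=6, dec=1, length 6+1−1 = 6.

6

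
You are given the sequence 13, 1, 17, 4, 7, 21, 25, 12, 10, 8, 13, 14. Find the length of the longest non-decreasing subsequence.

6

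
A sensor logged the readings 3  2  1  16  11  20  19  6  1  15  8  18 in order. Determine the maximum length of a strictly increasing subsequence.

Let dp[i] be the length of the longest such subsequence ending at index i:
i:      1  2  3  4  5  6  7  8  9 10 11 12
a[i]:   3  2  1 16 11 20 19  6  1 15  8 18
dp:     1  1  1  2  2  3  3  2  1  3  3  4
Maximum dp value is 4.

4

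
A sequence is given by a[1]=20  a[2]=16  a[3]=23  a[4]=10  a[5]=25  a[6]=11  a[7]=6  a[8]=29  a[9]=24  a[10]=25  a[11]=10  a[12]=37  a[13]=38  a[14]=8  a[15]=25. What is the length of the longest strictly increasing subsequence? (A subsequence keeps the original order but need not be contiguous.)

Track the smallest tail for each achievable length (strict):
20 → extends → [20]
16 → replaces 20 → [16]
23 → extends → [16, 23]
10 → replaces 16 → [10, 23]
25 → extends → [10, 23, 25]
11 → replaces 23 → [10, 11, 25]
6 → replaces 10 → [6, 11, 25]
29 → extends → [6, 11, 25, 29]
24 → replaces 25 → [6, 11, 24, 29]
25 → replaces 29 → [6, 11, 24, 25]
10 → replaces 11 → [6, 10, 24, 25]
37 → extends → [6, 10, 24, 25, 37]
38 → extends → [6, 10, 24, 25, 37, 38]
8 → replaces 10 → [6, 8, 24, 25, 37, 38]
25 → already a tail → [6, 8, 24, 25, 37, 38]
Six tails, so the longest strictly increasing subsequence has length 6 (e.g. 20, 23, 25, 29, 37, 38).

6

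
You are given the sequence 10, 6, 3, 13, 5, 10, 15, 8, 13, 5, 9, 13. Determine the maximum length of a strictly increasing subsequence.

5

Track the smallest tail for each achievable length (strict):
10 → extends → [10]
6 → replaces 10 → [6]
3 → replaces 6 → [3]
13 → extends → [3, 13]
5 → replaces 13 → [3, 5]
10 → extends → [3, 5, 10]
15 → extends → [3, 5, 10, 15]
8 → replaces 10 → [3, 5, 8, 15]
13 → replaces 15 → [3, 5, 8, 13]
5 → already a tail → [3, 5, 8, 13]
9 → replaces 13 → [3, 5, 8, 9]
13 → extends → [3, 5, 8, 9, 13]
Five tails, so the longest strictly increasing subsequence has length 5 (e.g. 3, 5, 8, 9, 13).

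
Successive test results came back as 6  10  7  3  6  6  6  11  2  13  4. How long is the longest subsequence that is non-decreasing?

Track the smallest tail for each achievable length (allowing ties):
6 → extends → [6]
10 → extends → [6, 10]
7 → replaces 10 → [6, 7]
3 → replaces 6 → [3, 7]
6 → replaces 7 → [3, 6]
6 → extends → [3, 6, 6]
6 → extends → [3, 6, 6, 6]
11 → extends → [3, 6, 6, 6, 11]
2 → replaces 3 → [2, 6, 6, 6, 11]
13 → extends → [2, 6, 6, 6, 11, 13]
4 → replaces 6 → [2, 4, 6, 6, 11, 13]
Six tails, so the longest non-decreasing subsequence has length 6 (e.g. 6, 6, 6, 6, 11, 13).

6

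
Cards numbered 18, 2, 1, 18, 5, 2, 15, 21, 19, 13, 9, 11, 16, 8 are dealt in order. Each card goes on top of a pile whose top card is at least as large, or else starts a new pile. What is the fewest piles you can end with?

The minimum number of non-increasing subsequences covering a sequence equals the length of its longest strictly increasing subsequence.
LIS length is 5 (e.g. 2, 5, 9, 11, 16), so 5 piles are needed.

5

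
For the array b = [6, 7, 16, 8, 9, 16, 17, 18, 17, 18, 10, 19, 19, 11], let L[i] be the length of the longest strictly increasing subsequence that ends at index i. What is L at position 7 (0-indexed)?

dp[i] = 1 + max{dp[j] : j<i, b[j]<b[i]} (or 1 if no such j):
i:      0  1  2  3  4  5  6  7  8  9 10 11 12 13
b[i]:   6  7 16  8  9 16 17 18 17 18 10 19 19 11
dp:     1  2  3  3  4  5  6  7  6  7  5  8  8  6
At index 7 the value is 7.

7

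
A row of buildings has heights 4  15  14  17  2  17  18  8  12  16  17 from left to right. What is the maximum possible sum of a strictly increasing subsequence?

Let S[i] be the best sum of a strictly increasing subsequence ending at i:
i:      1  2  3  4  5  6  7  8  9 10 11
a[i]:   4 15 14 17  2 17 18  8 12 16 17
S:      4 19 18 36  2 36 54 12 24 40 57
Maximum is 57 (e.g. 4 + 8 + 12 + 16 + 17).

57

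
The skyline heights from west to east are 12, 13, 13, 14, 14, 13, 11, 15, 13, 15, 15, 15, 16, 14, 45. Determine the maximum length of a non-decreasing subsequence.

Let dp[i] be the length of the longest such subsequence ending at index i:
i:      1  2  3  4  5  6  7  8  9 10 11 12 13 14 15
a[i]:  12 13 13 14 14 13 11 15 13 15 15 15 16 14 45
dp:     1  2  3  4  5  4  1  6  5  7  8  9 10  6 11
Maximum dp value is 11.

11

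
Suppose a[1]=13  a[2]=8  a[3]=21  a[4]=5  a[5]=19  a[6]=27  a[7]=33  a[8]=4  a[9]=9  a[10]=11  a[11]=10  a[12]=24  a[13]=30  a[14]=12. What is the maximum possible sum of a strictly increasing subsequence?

94

Let S[i] be the best sum of a strictly increasing subsequence ending at i:
i:      1  2  3  4  5  6  7  8  9 10 11 12 13 14
a[i]:  13  8 21  5 19 27 33  4  9 11 10 24 30 12
S:     13  8 34  5 32 61 94  4 17 28 27 58 91 40
Maximum is 94 (e.g. 13 + 21 + 27 + 33).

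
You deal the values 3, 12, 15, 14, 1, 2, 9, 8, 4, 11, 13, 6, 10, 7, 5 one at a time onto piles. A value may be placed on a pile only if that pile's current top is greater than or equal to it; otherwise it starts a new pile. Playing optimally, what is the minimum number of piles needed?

5

Place each on the leftmost legal pile:
3 → new pile 1 (tops now [3])
12 → new pile 2 (tops now [3, 12])
15 → new pile 3 (tops now [3, 12, 15])
14 → pile 3 (tops now [3, 12, 14])
1 → pile 1 (tops now [1, 12, 14])
2 → pile 2 (tops now [1, 2, 14])
9 → pile 3 (tops now [1, 2, 9])
8 → pile 3 (tops now [1, 2, 8])
4 → pile 3 (tops now [1, 2, 4])
11 → new pile 4 (tops now [1, 2, 4, 11])
13 → new pile 5 (tops now [1, 2, 4, 11, 13])
6 → pile 4 (tops now [1, 2, 4, 6, 13])
10 → pile 5 (tops now [1, 2, 4, 6, 10])
7 → pile 5 (tops now [1, 2, 4, 6, 7])
5 → pile 4 (tops now [1, 2, 4, 5, 7])
Five piles.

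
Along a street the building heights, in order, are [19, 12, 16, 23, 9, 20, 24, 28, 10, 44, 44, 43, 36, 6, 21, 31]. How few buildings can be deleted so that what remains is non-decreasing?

Fewest deletions = n − (longest non-decreasing subsequence).
i:      1  2  3  4  5  6  7  8  9 10 11 12 13 14 15 16
a[i]:  19 12 16 23  9 20 24 28 10 44 44 43 36  6 21 31
dp:     1  1  2  3  1  3  4  5  2  6  7  6  6  1  4  6
max dp = 7, so deletions = 16 − 7 = 9.

9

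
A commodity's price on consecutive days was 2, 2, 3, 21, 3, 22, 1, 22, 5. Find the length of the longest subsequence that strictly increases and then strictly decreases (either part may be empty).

inc[i] = longest strictly increasing subsequence ending at i; dec[i] = longest strictly decreasing subsequence starting at i:
i:      1  2  3  4  5  6  7  8  9
a[i]:   2  2  3 21  3 22  1 22  5
inc:    1  1  2  3  2  4  1  4  3
dec:    2  2  2  3  2  2  1  2  1
Best peak at i=4 (value 21): inc=3, dec=3, length 3+3−1 = 5.

5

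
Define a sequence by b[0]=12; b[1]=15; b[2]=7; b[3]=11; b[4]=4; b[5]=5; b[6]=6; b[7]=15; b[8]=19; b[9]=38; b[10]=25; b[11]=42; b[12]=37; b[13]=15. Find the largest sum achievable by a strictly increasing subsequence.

Let S[i] be the best sum of a strictly increasing subsequence ending at i:
i:       0   1   2   3   4   5   6   7   8   9  10  11  12  13
b[i]:   12  15   7  11   4   5   6  15  19  38  25  42  37  15
S:      12  27   7  18   4   9  15  33  52  90  77 132 114  33
Maximum is 132 (e.g. 7 + 11 + 15 + 19 + 38 + 42).

132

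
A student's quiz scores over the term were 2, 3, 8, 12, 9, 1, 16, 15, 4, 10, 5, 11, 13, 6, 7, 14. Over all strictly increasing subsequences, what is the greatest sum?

70

Let S[i] be the best sum of a strictly increasing subsequence ending at i:
i:      1  2  3  4  5  6  7  8  9 10 11 12 13 14 15 16
a[i]:   2  3  8 12  9  1 16 15  4 10  5 11 13  6  7 14
S:      2  5 13 25 22  1 41 40  9 32 14 43 56 20 27 70
Maximum is 70 (e.g. 2 + 3 + 8 + 9 + 10 + 11 + 13 + 14).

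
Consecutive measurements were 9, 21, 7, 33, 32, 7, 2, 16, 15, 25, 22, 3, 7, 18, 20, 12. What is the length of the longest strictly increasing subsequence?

5

Track the smallest tail for each achievable length (strict):
9 → extends → [9]
21 → extends → [9, 21]
7 → replaces 9 → [7, 21]
33 → extends → [7, 21, 33]
32 → replaces 33 → [7, 21, 32]
7 → already a tail → [7, 21, 32]
2 → replaces 7 → [2, 21, 32]
16 → replaces 21 → [2, 16, 32]
15 → replaces 16 → [2, 15, 32]
25 → replaces 32 → [2, 15, 25]
22 → replaces 25 → [2, 15, 22]
3 → replaces 15 → [2, 3, 22]
7 → replaces 22 → [2, 3, 7]
18 → extends → [2, 3, 7, 18]
20 → extends → [2, 3, 7, 18, 20]
12 → replaces 18 → [2, 3, 7, 12, 20]
Five tails, so the longest strictly increasing subsequence has length 5 (e.g. 2, 3, 7, 18, 20).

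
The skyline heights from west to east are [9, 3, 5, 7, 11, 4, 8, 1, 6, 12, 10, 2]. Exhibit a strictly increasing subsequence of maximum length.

3, 5, 7, 11, 12

Patience tails give the LIS length; then backtrack through the dp parents:
9 → extends → [9]
3 → replaces 9 → [3]
5 → extends → [3, 5]
7 → extends → [3, 5, 7]
11 → extends → [3, 5, 7, 11]
4 → replaces 5 → [3, 4, 7, 11]
8 → replaces 11 → [3, 4, 7, 8]
1 → replaces 3 → [1, 4, 7, 8]
6 → replaces 7 → [1, 4, 6, 8]
12 → extends → [1, 4, 6, 8, 12]
10 → replaces 12 → [1, 4, 6, 8, 10]
2 → replaces 4 → [1, 2, 6, 8, 10]
Length 5; one witness is 3, 5, 7, 11, 12.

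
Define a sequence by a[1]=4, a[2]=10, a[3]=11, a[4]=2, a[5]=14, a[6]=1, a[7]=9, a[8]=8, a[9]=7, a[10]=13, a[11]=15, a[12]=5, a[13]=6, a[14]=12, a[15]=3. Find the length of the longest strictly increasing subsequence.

5

Let dp[i] be the length of the longest such subsequence ending at index i:
i:      1  2  3  4  5  6  7  8  9 10 11 12 13 14 15
a[i]:   4 10 11  2 14  1  9  8  7 13 15  5  6 12  3
dp:     1  2  3  1  4  1  2  2  2  4  5  2  3  4  2
Maximum dp value is 5.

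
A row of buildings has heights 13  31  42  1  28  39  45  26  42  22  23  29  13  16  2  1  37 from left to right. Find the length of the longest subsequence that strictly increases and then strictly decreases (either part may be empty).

inc[i] = longest strictly increasing subsequence ending at i; dec[i] = longest strictly decreasing subsequence starting at i:
i:      1  2  3  4  5  6  7  8  9 10 11 12 13 14 15 16 17
a[i]:  13 31 42  1 28 39 45 26 42 22 23 29 13 16  2  1 37
inc:    1  2  3  1  2  3  4  2  4  2  3  4  2  3  2  1  5
dec:    3  7  7  1  6  6  6  5  5  4  4  4  3  3  2  1  1
Best peak at i=3 (value 42): inc=3, dec=7, length 3+7−1 = 9.

9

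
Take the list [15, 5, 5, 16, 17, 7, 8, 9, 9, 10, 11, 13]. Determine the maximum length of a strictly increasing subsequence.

7

Track the smallest tail for each achievable length (strict):
15 → extends → [15]
5 → replaces 15 → [5]
5 → already a tail → [5]
16 → extends → [5, 16]
17 → extends → [5, 16, 17]
7 → replaces 16 → [5, 7, 17]
8 → replaces 17 → [5, 7, 8]
9 → extends → [5, 7, 8, 9]
9 → already a tail → [5, 7, 8, 9]
10 → extends → [5, 7, 8, 9, 10]
11 → extends → [5, 7, 8, 9, 10, 11]
13 → extends → [5, 7, 8, 9, 10, 11, 13]
Seven tails, so the longest strictly increasing subsequence has length 7 (e.g. 5, 7, 8, 9, 10, 11, 13).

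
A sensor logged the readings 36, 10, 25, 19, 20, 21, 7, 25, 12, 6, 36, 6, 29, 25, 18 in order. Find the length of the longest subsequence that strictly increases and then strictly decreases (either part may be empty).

9

inc[i] = longest strictly increasing subsequence ending at i; dec[i] = longest strictly decreasing subsequence starting at i:
i:      1  2  3  4  5  6  7  8  9 10 11 12 13 14 15
a[i]:  36 10 25 19 20 21  7 25 12  6 36  6 29 25 18
inc:    1  1  2  2  3  4  1  5  2  1  6  1  6  5  3
dec:    5  3  4  3  3  3  2  3  2  1  4  1  3  2  1
Best peak at i=11 (value 36): inc=6, dec=4, length 6+4−1 = 9.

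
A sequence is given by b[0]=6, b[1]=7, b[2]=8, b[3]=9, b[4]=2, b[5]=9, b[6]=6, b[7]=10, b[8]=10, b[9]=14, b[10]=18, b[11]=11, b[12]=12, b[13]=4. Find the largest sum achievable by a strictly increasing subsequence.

72

Let S[i] be the best sum of a strictly increasing subsequence ending at i:
i:      0  1  2  3  4  5  6  7  8  9 10 11 12 13
b[i]:   6  7  8  9  2  9  6 10 10 14 18 11 12  4
S:      6 13 21 30  2 30  8 40 40 54 72 51 63  6
Maximum is 72 (e.g. 6 + 7 + 8 + 9 + 10 + 14 + 18).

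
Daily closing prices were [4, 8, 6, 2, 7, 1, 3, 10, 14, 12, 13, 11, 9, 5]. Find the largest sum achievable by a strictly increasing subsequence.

Let S[i] be the best sum of a strictly increasing subsequence ending at i:
i:      1  2  3  4  5  6  7  8  9 10 11 12 13 14
a[i]:   4  8  6  2  7  1  3 10 14 12 13 11  9  5
S:      4 12 10  2 17  1  5 27 41 39 52 38 26 10
Maximum is 52 (e.g. 4 + 6 + 7 + 10 + 12 + 13).

52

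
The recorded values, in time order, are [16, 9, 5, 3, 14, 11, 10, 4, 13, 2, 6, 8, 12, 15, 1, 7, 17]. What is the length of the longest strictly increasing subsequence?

7

Let dp[i] be the length of the longest such subsequence ending at index i:
i:      1  2  3  4  5  6  7  8  9 10 11 12 13 14 15 16 17
a[i]:  16  9  5  3 14 11 10  4 13  2  6  8 12 15  1  7 17
dp:     1  1  1  1  2  2  2  2  3  1  3  4  5  6  1  4  7
Maximum dp value is 7.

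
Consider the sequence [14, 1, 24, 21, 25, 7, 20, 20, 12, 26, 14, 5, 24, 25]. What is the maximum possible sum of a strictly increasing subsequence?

89

Let S[i] be the best sum of a strictly increasing subsequence ending at i:
i:      1  2  3  4  5  6  7  8  9 10 11 12 13 14
a[i]:  14  1 24 21 25  7 20 20 12 26 14  5 24 25
S:     14  1 38 35 63  8 34 34 20 89 34  6 59 84
Maximum is 89 (e.g. 14 + 24 + 25 + 26).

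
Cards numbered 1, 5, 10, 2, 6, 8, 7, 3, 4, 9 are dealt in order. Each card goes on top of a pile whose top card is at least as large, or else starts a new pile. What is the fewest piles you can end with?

5

Place each on the leftmost legal pile:
1 → new pile 1 (tops now [1])
5 → new pile 2 (tops now [1, 5])
10 → new pile 3 (tops now [1, 5, 10])
2 → pile 2 (tops now [1, 2, 10])
6 → pile 3 (tops now [1, 2, 6])
8 → new pile 4 (tops now [1, 2, 6, 8])
7 → pile 4 (tops now [1, 2, 6, 7])
3 → pile 3 (tops now [1, 2, 3, 7])
4 → pile 4 (tops now [1, 2, 3, 4])
9 → new pile 5 (tops now [1, 2, 3, 4, 9])
Five piles.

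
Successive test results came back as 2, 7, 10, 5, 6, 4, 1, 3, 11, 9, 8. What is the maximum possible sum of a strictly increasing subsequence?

30

Let S[i] be the best sum of a strictly increasing subsequence ending at i:
i:      1  2  3  4  5  6  7  8  9 10 11
a[i]:   2  7 10  5  6  4  1  3 11  9  8
S:      2  9 19  7 13  6  1  5 30 22 21
Maximum is 30 (e.g. 2 + 7 + 10 + 11).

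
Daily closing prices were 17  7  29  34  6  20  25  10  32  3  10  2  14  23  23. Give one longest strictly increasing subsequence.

Patience tails give the LIS length; then backtrack through the dp parents:
17 → extends → [17]
7 → replaces 17 → [7]
29 → extends → [7, 29]
34 → extends → [7, 29, 34]
6 → replaces 7 → [6, 29, 34]
20 → replaces 29 → [6, 20, 34]
25 → replaces 34 → [6, 20, 25]
10 → replaces 20 → [6, 10, 25]
32 → extends → [6, 10, 25, 32]
3 → replaces 6 → [3, 10, 25, 32]
10 → already a tail → [3, 10, 25, 32]
2 → replaces 3 → [2, 10, 25, 32]
14 → replaces 25 → [2, 10, 14, 32]
23 → replaces 32 → [2, 10, 14, 23]
23 → already a tail → [2, 10, 14, 23]
Length 4; one witness is 17, 20, 25, 32.

17, 20, 25, 32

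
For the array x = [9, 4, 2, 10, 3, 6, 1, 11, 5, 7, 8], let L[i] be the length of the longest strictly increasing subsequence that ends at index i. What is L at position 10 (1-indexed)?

4

dp[i] = 1 + max{dp[j] : j<i, x[j]<x[i]} (or 1 if no such j):
i:      1  2  3  4  5  6  7  8  9 10 11
x[i]:   9  4  2 10  3  6  1 11  5  7  8
dp:     1  1  1  2  2  3  1  4  3  4  5
At index 10 the value is 4.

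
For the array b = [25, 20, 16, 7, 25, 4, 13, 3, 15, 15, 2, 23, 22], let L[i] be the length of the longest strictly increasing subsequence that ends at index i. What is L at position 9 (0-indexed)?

3

dp[i] = 1 + max{dp[j] : j<i, b[j]<b[i]} (or 1 if no such j):
i:      0  1  2  3  4  5  6  7  8  9 10 11 12
b[i]:  25 20 16  7 25  4 13  3 15 15  2 23 22
dp:     1  1  1  1  2  1  2  1  3  3  1  4  4
At index 9 the value is 3.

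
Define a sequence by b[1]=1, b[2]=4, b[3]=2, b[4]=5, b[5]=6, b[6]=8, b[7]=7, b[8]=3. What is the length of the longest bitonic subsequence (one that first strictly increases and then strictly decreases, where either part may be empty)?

inc[i] = longest strictly increasing subsequence ending at i; dec[i] = longest strictly decreasing subsequence starting at i:
i:     1 2 3 4 5 6 7 8
b[i]:  1 4 2 5 6 8 7 3
inc:   1 2 2 3 4 5 5 3
dec:   1 2 1 2 2 3 2 1
Best peak at i=6 (value 8): inc=5, dec=3, length 5+3−1 = 7.

7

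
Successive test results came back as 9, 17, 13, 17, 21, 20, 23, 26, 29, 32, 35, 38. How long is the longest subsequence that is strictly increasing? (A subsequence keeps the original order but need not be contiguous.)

Track the smallest tail for each achievable length (strict):
9 → extends → [9]
17 → extends → [9, 17]
13 → replaces 17 → [9, 13]
17 → extends → [9, 13, 17]
21 → extends → [9, 13, 17, 21]
20 → replaces 21 → [9, 13, 17, 20]
23 → extends → [9, 13, 17, 20, 23]
26 → extends → [9, 13, 17, 20, 23, 26]
29 → extends → [9, 13, 17, 20, 23, 26, 29]
32 → extends → [9, 13, 17, 20, 23, 26, 29, 32]
35 → extends → [9, 13, 17, 20, 23, 26, 29, 32, 35]
38 → extends → [9, 13, 17, 20, 23, 26, 29, 32, 35, 38]
Ten tails, so the longest strictly increasing subsequence has length 10 (e.g. 9, 13, 17, 21, 23, 26, 29, 32, 35, 38).

10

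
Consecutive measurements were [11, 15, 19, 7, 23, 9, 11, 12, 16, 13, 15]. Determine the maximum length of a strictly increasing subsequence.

6

Track the smallest tail for each achievable length (strict):
11 → extends → [11]
15 → extends → [11, 15]
19 → extends → [11, 15, 19]
7 → replaces 11 → [7, 15, 19]
23 → extends → [7, 15, 19, 23]
9 → replaces 15 → [7, 9, 19, 23]
11 → replaces 19 → [7, 9, 11, 23]
12 → replaces 23 → [7, 9, 11, 12]
16 → extends → [7, 9, 11, 12, 16]
13 → replaces 16 → [7, 9, 11, 12, 13]
15 → extends → [7, 9, 11, 12, 13, 15]
Six tails, so the longest strictly increasing subsequence has length 6 (e.g. 7, 9, 11, 12, 13, 15).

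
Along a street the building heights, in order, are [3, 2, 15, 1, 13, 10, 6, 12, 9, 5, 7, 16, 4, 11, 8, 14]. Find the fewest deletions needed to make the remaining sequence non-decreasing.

11

Fewest deletions = n − (longest non-decreasing subsequence).
i:      1  2  3  4  5  6  7  8  9 10 11 12 13 14 15 16
a[i]:   3  2 15  1 13 10  6 12  9  5  7 16  4 11  8 14
dp:     1  1  2  1  2  2  2  3  3  2  3  4  2  4  4  5
max dp = 5, so deletions = 16 − 5 = 11.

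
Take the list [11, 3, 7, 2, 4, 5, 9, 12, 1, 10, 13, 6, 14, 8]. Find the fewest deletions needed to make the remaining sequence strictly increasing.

7

Fewest deletions = n − (longest strictly increasing subsequence).
Patience tails:
11 → extends → [11]
3 → replaces 11 → [3]
7 → extends → [3, 7]
2 → replaces 3 → [2, 7]
4 → replaces 7 → [2, 4]
5 → extends → [2, 4, 5]
9 → extends → [2, 4, 5, 9]
12 → extends → [2, 4, 5, 9, 12]
1 → replaces 2 → [1, 4, 5, 9, 12]
10 → replaces 12 → [1, 4, 5, 9, 10]
13 → extends → [1, 4, 5, 9, 10, 13]
6 → replaces 9 → [1, 4, 5, 6, 10, 13]
14 → extends → [1, 4, 5, 6, 10, 13, 14]
8 → replaces 10 → [1, 4, 5, 6, 8, 13, 14]
Longest strictly increasing subsequence has length 7, so deletions = 14 − 7 = 7.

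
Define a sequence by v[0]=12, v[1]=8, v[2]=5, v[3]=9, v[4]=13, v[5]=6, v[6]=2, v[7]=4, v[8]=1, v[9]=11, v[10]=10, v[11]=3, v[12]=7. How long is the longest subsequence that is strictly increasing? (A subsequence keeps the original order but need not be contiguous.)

3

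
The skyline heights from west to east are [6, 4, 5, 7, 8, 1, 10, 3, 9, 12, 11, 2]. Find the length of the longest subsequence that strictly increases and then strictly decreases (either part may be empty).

inc[i] = longest strictly increasing subsequence ending at i; dec[i] = longest strictly decreasing subsequence starting at i:
i:      1  2  3  4  5  6  7  8  9 10 11 12
a[i]:   6  4  5  7  8  1 10  3  9 12 11  2
inc:    1  1  2  3  4  1  5  2  5  6  6  2
dec:    4  3  3  3  3  1  3  2  2  3  2  1
Best peak at i=10 (value 12): inc=6, dec=3, length 6+3−1 = 8.

8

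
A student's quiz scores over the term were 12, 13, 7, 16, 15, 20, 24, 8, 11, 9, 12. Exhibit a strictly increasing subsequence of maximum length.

12, 13, 16, 20, 24

Patience tails give the LIS length; then backtrack through the dp parents:
12 → extends → [12]
13 → extends → [12, 13]
7 → replaces 12 → [7, 13]
16 → extends → [7, 13, 16]
15 → replaces 16 → [7, 13, 15]
20 → extends → [7, 13, 15, 20]
24 → extends → [7, 13, 15, 20, 24]
8 → replaces 13 → [7, 8, 15, 20, 24]
11 → replaces 15 → [7, 8, 11, 20, 24]
9 → replaces 11 → [7, 8, 9, 20, 24]
12 → replaces 20 → [7, 8, 9, 12, 24]
Length 5; one witness is 12, 13, 16, 20, 24.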